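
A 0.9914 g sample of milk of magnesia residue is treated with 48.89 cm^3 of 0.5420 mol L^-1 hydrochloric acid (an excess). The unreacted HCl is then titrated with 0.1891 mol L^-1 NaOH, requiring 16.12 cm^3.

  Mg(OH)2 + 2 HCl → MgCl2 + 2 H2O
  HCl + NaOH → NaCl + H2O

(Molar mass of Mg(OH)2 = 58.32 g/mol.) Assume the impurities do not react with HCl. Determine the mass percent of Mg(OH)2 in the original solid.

68.97 %

n(HCl) added = 0.04889 × 0.5420 = 0.02650 mol
n(NaOH) used in back-titration = 0.01612 × 0.1891 = 3.048 × 10^-3 mol
n(HCl) left over = 3.048 × 10^-3 mol (1:1 ratio)
n(HCl) consumed by analyte = 0.02650 − 3.048 × 10^-3 = 0.02345 mol
From the 1:2 ratio, n(Mg(OH)2) = 1/2 × 0.02345 = 0.01173 mol
mass of Mg(OH)2 = 0.01173 × 58.32 = 0.6838 g
% Mg(OH)2 = 0.6838 / 0.9914 × 100 = 68.97 %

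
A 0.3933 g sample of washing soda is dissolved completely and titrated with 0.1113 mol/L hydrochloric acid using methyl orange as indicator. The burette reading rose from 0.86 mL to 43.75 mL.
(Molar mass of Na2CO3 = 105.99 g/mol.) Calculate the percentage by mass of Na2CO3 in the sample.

Na2CO3 + 2 HCl → 2 NaCl + H2O + CO2
n(HCl) = 0.04289 L × 0.1113 mol/L = 4.774 × 10^-3 mol
From the 1:2 ratio, n(Na2CO3) = 1/2 × 4.774 × 10^-3 = 2.387 × 10^-3 mol
mass of Na2CO3 = 2.387 × 10^-3 × 105.99 g/mol = 0.2530 g
% Na2CO3 = 0.2530 / 0.3933 × 100 = 64.32 %

64.32 %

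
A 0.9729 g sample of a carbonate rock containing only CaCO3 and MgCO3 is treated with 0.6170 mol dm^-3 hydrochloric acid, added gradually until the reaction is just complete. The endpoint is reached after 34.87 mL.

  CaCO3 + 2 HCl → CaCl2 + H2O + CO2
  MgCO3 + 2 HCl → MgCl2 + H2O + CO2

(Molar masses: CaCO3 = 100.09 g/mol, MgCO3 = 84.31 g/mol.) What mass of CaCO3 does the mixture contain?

0.4183 g

n(HCl) = 0.03487 × 0.6170 = 0.02151 mol
Let x = n(CaCO3), y = n(MgCO3).
Titrant: 2x + 2y = 0.02151;  mass: 100.09x + 84.31y = 0.9729
Solving, x = 4.179 × 10^-3 mol, y = 6.578 × 10^-3 mol
mass of CaCO3 = 4.179 × 10^-3 × 100.09 = 0.4183 g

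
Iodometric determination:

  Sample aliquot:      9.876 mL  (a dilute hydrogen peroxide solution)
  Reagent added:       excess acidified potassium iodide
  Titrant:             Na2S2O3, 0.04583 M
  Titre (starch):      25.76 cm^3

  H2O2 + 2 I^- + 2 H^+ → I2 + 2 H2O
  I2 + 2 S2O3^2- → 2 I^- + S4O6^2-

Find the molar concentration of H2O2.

n(S2O3^2-) = 0.02576 × 0.04583 = 1.181 × 10^-3 mol
n(I2) = n(S2O3^2-)/2 = 5.903 × 10^-4 mol
n(H2O2) in the aliquot = 5.903 × 10^-4 mol (1:1 ratio)
[H2O2] = 5.903 × 10^-4 / 0.009876 = 0.05977 mol/L

0.05977 M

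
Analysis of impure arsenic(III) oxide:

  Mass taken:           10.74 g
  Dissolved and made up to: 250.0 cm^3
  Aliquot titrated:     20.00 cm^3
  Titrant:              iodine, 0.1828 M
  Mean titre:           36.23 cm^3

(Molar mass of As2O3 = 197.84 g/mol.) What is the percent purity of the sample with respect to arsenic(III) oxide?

As2O3 + 2 I2 + 2 H2O → As2O5 + 4 HI
n(I2) per titration = 0.03623 × 0.1828 = 6.623 × 10^-3 mol
From the 1:2 ratio, n(As2O3) in each aliquot = 1/2 × 6.623 × 10^-3 = 3.311 × 10^-3 mol
n(As2O3) in the whole flask = 3.311 × 10^-3 × 250.0/20.00 = 0.04139 mol
mass of As2O3 = 0.04139 × 197.84 = 8.189 g
% As2O3 = 8.189 / 10.74 × 100 = 76.25 %

76.25 %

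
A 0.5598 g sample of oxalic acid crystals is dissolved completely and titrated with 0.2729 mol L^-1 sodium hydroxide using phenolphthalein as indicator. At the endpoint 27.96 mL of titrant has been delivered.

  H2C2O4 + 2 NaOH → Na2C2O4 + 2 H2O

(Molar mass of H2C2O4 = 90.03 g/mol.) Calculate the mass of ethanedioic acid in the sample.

0.3435 g

n(NaOH) = 0.02796 L × 0.2729 mol/L = 7.630 × 10^-3 mol
From the 1:2 ratio, n(H2C2O4) = 1/2 × 7.630 × 10^-3 = 3.815 × 10^-3 mol
mass of H2C2O4 = 3.815 × 10^-3 × 90.03 g/mol = 0.3435 g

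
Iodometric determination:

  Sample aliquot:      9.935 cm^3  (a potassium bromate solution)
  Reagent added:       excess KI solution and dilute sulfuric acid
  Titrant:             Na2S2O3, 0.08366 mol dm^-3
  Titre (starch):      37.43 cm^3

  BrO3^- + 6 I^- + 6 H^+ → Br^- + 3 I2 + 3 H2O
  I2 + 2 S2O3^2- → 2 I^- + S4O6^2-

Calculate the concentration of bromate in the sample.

0.05253 mol/L

n(S2O3^2-) = 0.03743 × 0.08366 = 3.131 × 10^-3 mol
n(I2) = n(S2O3^2-)/2 = 1.566 × 10^-3 mol
From the 1:3 ratio, n(BrO3^-) in the aliquot = 1/3 × 1.566 × 10^-3 = 5.219 × 10^-4 mol
[BrO3^-] = 5.219 × 10^-4 / 0.009935 = 0.05253 mol/L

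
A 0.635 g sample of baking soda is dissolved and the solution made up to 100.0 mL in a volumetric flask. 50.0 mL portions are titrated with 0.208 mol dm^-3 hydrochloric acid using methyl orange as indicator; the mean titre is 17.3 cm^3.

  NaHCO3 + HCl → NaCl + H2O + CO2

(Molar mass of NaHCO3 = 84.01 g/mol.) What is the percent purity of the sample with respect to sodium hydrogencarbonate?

n(HCl) per titration = 0.0173 × 0.208 = 3.60 × 10^-3 mol
n(NaHCO3) in each aliquot = 3.60 × 10^-3 mol (1:1 ratio)
n(NaHCO3) in the whole flask = 3.60 × 10^-3 × 100.0/50.0 = 7.20 × 10^-3 mol
mass of NaHCO3 = 7.20 × 10^-3 × 84.01 = 0.605 g
% NaHCO3 = 0.605 / 0.635 × 100 = 95.2 %

95.2 %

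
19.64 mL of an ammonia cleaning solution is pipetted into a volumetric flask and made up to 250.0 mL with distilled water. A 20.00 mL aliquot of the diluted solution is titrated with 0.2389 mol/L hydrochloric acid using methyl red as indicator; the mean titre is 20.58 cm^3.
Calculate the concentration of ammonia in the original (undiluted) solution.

NH3 + HCl → NH4Cl
n(HCl) = 0.02058 × 0.2389 = 4.917 × 10^-3 mol
n(NH3) in the aliquot = 4.917 × 10^-3 mol (1:1 ratio)
[NH3]_dilute = 4.917 × 10^-3 / 0.02000 = 0.2458 mol/L
Dilution factor = 250.0 / 19.64 = 12.73
[NH3]_stock = 0.2458 × 12.73 = 3.129 mol/L

3.129 mol/L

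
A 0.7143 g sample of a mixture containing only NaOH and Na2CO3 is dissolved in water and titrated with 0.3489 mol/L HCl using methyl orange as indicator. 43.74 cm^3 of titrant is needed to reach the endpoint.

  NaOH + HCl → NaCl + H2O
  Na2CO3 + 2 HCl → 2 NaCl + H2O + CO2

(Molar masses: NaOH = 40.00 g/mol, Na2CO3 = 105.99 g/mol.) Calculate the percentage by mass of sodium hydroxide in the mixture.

40.70 %

n(HCl) = 0.04374 × 0.3489 = 0.01526 mol
Let x = n(NaOH), y = n(Na2CO3).
Titrant: 1x + 2y = 0.01526;  mass: 40.00x + 105.99y = 0.7143
Solving, x = 7.268 × 10^-3 mol, y = 3.996 × 10^-3 mol
mass of NaOH = 7.268 × 10^-3 × 40.00 = 0.2907 g
% NaOH = 0.2907 / 0.7143 × 100 = 40.70 %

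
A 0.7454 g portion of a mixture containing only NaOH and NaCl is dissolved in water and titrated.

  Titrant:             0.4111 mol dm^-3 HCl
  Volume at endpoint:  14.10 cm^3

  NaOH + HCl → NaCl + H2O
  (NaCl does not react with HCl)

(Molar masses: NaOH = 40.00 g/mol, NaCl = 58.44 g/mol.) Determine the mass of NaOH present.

0.2319 g

n(HCl) = 0.01410 × 0.4111 = 5.797 × 10^-3 mol
Let x = n(NaOH), y = n(NaCl).
Titrant: 1x = 5.797 × 10^-3;  mass: 40.00x + 58.44y = 0.7454
Solving, x = 5.797 × 10^-3 mol, y = 8.787 × 10^-3 mol
mass of NaOH = 5.797 × 10^-3 × 40.00 = 0.2319 g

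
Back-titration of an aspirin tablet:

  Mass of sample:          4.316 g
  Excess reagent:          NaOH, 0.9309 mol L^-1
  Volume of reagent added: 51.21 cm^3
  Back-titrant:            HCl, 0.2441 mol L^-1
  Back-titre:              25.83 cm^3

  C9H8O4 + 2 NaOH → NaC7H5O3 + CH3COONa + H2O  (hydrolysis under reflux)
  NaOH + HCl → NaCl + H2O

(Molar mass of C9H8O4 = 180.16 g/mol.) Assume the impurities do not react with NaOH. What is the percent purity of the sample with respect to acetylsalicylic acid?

86.34 %

n(NaOH) added = 0.05121 × 0.9309 = 0.04767 mol
n(HCl) used in back-titration = 0.02583 × 0.2441 = 6.305 × 10^-3 mol
n(NaOH) left over = 6.305 × 10^-3 mol (1:1 ratio)
n(NaOH) consumed by analyte = 0.04767 − 6.305 × 10^-3 = 0.04137 mol
From the 1:2 ratio, n(C9H8O4) = 1/2 × 0.04137 = 0.02068 mol
mass of C9H8O4 = 0.02068 × 180.16 = 3.726 g
% C9H8O4 = 3.726 / 4.316 × 100 = 86.34 %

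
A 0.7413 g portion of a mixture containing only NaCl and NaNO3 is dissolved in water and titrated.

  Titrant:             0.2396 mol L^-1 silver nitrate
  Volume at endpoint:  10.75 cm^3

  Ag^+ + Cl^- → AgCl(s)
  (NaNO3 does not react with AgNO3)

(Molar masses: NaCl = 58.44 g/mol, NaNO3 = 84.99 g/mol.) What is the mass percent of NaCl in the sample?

20.31 %

n(AgNO3) = 0.01075 × 0.2396 = 2.576 × 10^-3 mol
Let x = n(NaCl), y = n(NaNO3).
Titrant: 1x = 2.576 × 10^-3;  mass: 58.44x + 84.99y = 0.7413
Solving, x = 2.576 × 10^-3 mol, y = 6.951 × 10^-3 mol
mass of NaCl = 2.576 × 10^-3 × 58.44 = 0.1505 g
% NaCl = 0.1505 / 0.7413 × 100 = 20.31 %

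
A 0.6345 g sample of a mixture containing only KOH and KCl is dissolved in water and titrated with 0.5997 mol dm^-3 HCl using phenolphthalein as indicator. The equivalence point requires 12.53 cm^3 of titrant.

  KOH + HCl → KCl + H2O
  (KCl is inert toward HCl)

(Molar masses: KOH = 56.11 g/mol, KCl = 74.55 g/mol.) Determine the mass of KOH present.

0.4216 g

n(HCl) = 0.01253 × 0.5997 = 7.514 × 10^-3 mol
Let x = n(KOH), y = n(KCl).
Titrant: 1x = 7.514 × 10^-3;  mass: 56.11x + 74.55y = 0.6345
Solving, x = 7.514 × 10^-3 mol, y = 2.855 × 10^-3 mol
mass of KOH = 7.514 × 10^-3 × 56.11 = 0.4216 g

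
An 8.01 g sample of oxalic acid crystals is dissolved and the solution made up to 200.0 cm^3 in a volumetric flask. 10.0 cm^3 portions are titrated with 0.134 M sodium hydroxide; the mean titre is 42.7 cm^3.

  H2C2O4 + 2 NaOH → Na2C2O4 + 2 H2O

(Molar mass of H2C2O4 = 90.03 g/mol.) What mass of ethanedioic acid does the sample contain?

5.15 g

n(NaOH) per titration = 0.0427 × 0.134 = 5.72 × 10^-3 mol
From the 1:2 ratio, n(H2C2O4) in each aliquot = 1/2 × 5.72 × 10^-3 = 2.86 × 10^-3 mol
n(H2C2O4) in the whole flask = 2.86 × 10^-3 × 200.0/10.0 = 0.0572 mol
mass of H2C2O4 = 0.0572 × 90.03 = 5.15 g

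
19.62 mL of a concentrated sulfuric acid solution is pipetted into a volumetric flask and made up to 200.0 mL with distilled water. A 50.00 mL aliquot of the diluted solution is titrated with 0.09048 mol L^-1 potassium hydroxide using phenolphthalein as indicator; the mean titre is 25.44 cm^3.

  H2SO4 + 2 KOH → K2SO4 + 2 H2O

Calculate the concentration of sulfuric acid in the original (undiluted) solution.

n(KOH) = 0.02544 × 0.09048 = 2.302 × 10^-3 mol
From the 1:2 ratio, n(H2SO4) in the aliquot = 1/2 × 2.302 × 10^-3 = 1.151 × 10^-3 mol
[H2SO4]_dilute = 1.151 × 10^-3 / 0.05000 = 0.02302 mol/L
Dilution factor = 200.0 / 19.62 = 10.19
[H2SO4]_stock = 0.02302 × 10.19 = 0.2346 mol/L

0.2346 mol/L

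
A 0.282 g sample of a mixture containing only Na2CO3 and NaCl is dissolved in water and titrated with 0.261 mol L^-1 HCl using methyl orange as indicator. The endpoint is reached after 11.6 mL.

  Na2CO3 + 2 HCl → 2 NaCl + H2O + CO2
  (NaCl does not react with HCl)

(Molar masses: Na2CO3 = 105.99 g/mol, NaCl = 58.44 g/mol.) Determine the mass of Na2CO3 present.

0.160 g

n(HCl) = 0.0116 × 0.261 = 3.03 × 10^-3 mol
Let x = n(Na2CO3), y = n(NaCl).
Titrant: 2x = 3.03 × 10^-3;  mass: 105.99x + 58.44y = 0.282
Solving, x = 1.51 × 10^-3 mol, y = 2.08 × 10^-3 mol
mass of Na2CO3 = 1.51 × 10^-3 × 105.99 = 0.160 g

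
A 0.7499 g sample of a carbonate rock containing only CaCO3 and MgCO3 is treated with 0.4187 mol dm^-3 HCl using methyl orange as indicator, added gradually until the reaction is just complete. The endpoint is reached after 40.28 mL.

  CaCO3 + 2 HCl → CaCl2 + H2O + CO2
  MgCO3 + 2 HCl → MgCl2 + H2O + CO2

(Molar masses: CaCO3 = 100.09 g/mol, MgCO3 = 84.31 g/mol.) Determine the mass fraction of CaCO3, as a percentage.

32.94 %

n(HCl) = 0.04028 × 0.4187 = 0.01687 mol
Let x = n(CaCO3), y = n(MgCO3).
Titrant: 2x + 2y = 0.01687;  mass: 100.09x + 84.31y = 0.7499
Solving, x = 2.468 × 10^-3 mol, y = 5.965 × 10^-3 mol
mass of CaCO3 = 2.468 × 10^-3 × 100.09 = 0.2470 g
% CaCO3 = 0.2470 / 0.7499 × 100 = 32.94 %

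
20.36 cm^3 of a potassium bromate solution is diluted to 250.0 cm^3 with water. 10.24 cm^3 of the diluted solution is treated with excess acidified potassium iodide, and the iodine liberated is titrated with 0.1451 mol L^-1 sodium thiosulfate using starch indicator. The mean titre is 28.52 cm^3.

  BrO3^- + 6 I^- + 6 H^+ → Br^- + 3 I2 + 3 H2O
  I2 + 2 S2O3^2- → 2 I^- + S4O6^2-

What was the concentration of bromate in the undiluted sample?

0.8270 mol/L

n(S2O3^2-) = 0.02852 × 0.1451 = 4.138 × 10^-3 mol
n(I2) = n(S2O3^2-)/2 = 2.069 × 10^-3 mol
From the 1:3 ratio, n(BrO3^-) in the aliquot = 1/3 × 2.069 × 10^-3 = 6.897 × 10^-4 mol
[BrO3^-]_dilute = 6.897 × 10^-4 / 0.01024 = 0.06735 mol/L
[BrO3^-]_original = 0.06735 × 250.0/20.36 = 0.8270 mol/L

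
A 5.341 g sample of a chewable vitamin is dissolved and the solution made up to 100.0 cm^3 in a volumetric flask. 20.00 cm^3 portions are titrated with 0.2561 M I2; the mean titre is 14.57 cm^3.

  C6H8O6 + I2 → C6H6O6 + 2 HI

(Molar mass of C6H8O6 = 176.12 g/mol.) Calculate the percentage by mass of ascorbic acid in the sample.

n(I2) per titration = 0.01457 × 0.2561 = 3.731 × 10^-3 mol
n(C6H8O6) in each aliquot = 3.731 × 10^-3 mol (1:1 ratio)
n(C6H8O6) in the whole flask = 3.731 × 10^-3 × 100.0/20.00 = 0.01866 mol
mass of C6H8O6 = 0.01866 × 176.12 = 3.286 g
% C6H8O6 = 3.286 / 5.341 × 100 = 61.52 %

61.52 %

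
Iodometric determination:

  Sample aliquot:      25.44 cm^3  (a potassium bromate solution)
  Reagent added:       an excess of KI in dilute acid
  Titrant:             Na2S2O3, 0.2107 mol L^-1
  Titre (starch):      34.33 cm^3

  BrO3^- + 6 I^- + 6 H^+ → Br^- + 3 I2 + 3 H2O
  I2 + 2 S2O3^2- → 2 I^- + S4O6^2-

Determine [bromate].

0.04739 mol/L

n(S2O3^2-) = 0.03433 × 0.2107 = 7.233 × 10^-3 mol
n(I2) = n(S2O3^2-)/2 = 3.617 × 10^-3 mol
From the 1:3 ratio, n(BrO3^-) in the aliquot = 1/3 × 3.617 × 10^-3 = 1.206 × 10^-3 mol
[BrO3^-] = 1.206 × 10^-3 / 0.02544 = 0.04739 mol/L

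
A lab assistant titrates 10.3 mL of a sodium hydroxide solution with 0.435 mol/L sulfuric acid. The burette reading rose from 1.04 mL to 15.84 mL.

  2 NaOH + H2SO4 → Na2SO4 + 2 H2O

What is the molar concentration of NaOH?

n(H2SO4) = 0.0148 L × 0.435 mol/L = 6.44 × 10^-3 mol
From the 2:1 mole ratio, n(NaOH) = 2/1 × 6.44 × 10^-3 = 0.0129 mol
[NaOH] = 0.0129 mol / 0.0103 L = 1.25 mol/L

1.25 mol/L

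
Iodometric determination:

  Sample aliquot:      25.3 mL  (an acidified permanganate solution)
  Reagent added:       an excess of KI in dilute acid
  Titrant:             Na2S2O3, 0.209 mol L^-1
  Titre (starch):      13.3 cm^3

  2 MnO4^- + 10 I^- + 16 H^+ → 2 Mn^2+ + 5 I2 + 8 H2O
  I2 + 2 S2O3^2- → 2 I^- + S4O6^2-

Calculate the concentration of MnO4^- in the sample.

0.0220 mol/L

n(S2O3^2-) = 0.0133 × 0.209 = 2.78 × 10^-3 mol
n(I2) = n(S2O3^2-)/2 = 1.39 × 10^-3 mol
From the 2:5 ratio, n(MnO4^-) in the aliquot = 2/5 × 1.39 × 10^-3 = 5.56 × 10^-4 mol
[MnO4^-] = 5.56 × 10^-4 / 0.0253 = 0.0220 mol/L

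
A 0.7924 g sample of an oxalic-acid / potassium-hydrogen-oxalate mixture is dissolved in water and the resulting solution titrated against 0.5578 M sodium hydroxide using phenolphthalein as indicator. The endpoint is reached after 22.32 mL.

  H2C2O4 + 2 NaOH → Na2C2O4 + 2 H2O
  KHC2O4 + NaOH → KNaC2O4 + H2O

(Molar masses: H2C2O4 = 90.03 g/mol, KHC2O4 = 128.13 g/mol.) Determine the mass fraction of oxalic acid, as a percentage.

54.87 %

n(NaOH) = 0.02232 × 0.5578 = 0.01245 mol
Let x = n(H2C2O4), y = n(KHC2O4).
Titrant: 2x + 1y = 0.01245;  mass: 90.03x + 128.13y = 0.7924
Solving, x = 4.830 × 10^-3 mol, y = 2.791 × 10^-3 mol
mass of H2C2O4 = 4.830 × 10^-3 × 90.03 = 0.4348 g
% H2C2O4 = 0.4348 / 0.7924 × 100 = 54.87 %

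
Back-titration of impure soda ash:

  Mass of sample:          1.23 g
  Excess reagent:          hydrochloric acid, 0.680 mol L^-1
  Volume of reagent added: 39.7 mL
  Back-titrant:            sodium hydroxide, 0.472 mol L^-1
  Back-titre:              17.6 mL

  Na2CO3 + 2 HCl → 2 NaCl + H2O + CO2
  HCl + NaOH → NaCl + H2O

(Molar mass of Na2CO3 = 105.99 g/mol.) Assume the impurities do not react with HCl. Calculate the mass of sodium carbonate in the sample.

0.990 g

n(HCl) added = 0.0397 × 0.680 = 0.0270 mol
n(NaOH) used in back-titration = 0.0176 × 0.472 = 8.31 × 10^-3 mol
n(HCl) left over = 8.31 × 10^-3 mol (1:1 ratio)
n(HCl) consumed by analyte = 0.0270 − 8.31 × 10^-3 = 0.0187 mol
From the 1:2 ratio, n(Na2CO3) = 1/2 × 0.0187 = 9.34 × 10^-3 mol
mass of Na2CO3 = 9.34 × 10^-3 × 105.99 = 0.990 g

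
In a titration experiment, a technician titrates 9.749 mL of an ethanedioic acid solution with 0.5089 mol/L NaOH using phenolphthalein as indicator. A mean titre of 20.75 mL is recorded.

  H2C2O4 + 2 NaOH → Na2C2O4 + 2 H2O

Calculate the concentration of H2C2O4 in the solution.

n(NaOH) = 0.02075 L × 0.5089 mol/L = 0.01056 mol
From the 1:2 mole ratio, n(H2C2O4) = 1/2 × 0.01056 = 5.280 × 10^-3 mol
[H2C2O4] = 5.280 × 10^-3 mol / 0.009749 L = 0.5416 mol/L

0.5416 mol/L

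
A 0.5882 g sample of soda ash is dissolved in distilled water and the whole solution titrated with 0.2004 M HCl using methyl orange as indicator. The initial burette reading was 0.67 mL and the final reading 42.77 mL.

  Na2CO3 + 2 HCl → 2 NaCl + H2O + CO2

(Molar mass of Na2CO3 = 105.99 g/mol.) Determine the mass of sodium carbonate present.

0.4471 g

n(HCl) = 0.04210 L × 0.2004 mol/L = 8.437 × 10^-3 mol
From the 1:2 ratio, n(Na2CO3) = 1/2 × 8.437 × 10^-3 = 4.218 × 10^-3 mol
mass of Na2CO3 = 4.218 × 10^-3 × 105.99 g/mol = 0.4471 g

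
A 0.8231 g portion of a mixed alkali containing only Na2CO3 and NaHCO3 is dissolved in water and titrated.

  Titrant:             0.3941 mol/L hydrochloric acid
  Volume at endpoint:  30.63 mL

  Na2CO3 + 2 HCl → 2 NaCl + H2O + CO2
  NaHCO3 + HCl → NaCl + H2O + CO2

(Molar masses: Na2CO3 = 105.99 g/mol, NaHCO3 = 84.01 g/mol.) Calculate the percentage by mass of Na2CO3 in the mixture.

n(HCl) = 0.03063 × 0.3941 = 0.01207 mol
Let x = n(Na2CO3), y = n(NaHCO3).
Titrant: 2x + 1y = 0.01207;  mass: 105.99x + 84.01y = 0.8231
Solving, x = 3.079 × 10^-3 mol, y = 5.913 × 10^-3 mol
mass of Na2CO3 = 3.079 × 10^-3 × 105.99 = 0.3264 g
% Na2CO3 = 0.3264 / 0.8231 × 100 = 39.65 %

39.65 %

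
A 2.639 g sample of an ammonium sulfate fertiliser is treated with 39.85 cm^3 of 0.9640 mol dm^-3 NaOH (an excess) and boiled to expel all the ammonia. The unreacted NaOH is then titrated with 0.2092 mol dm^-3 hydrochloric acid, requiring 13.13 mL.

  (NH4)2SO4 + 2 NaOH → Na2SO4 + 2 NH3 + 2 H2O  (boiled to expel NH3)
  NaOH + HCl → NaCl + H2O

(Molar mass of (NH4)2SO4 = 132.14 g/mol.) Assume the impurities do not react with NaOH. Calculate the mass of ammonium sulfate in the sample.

n(NaOH) added = 0.03985 × 0.9640 = 0.03842 mol
n(HCl) used in back-titration = 0.01313 × 0.2092 = 2.747 × 10^-3 mol
n(NaOH) left over = 2.747 × 10^-3 mol (1:1 ratio)
n(NaOH) consumed by analyte = 0.03842 − 2.747 × 10^-3 = 0.03567 mol
From the 1:2 ratio, n((NH4)2SO4) = 1/2 × 0.03567 = 0.01783 mol
mass of (NH4)2SO4 = 0.01783 × 132.14 = 2.357 g

2.357 g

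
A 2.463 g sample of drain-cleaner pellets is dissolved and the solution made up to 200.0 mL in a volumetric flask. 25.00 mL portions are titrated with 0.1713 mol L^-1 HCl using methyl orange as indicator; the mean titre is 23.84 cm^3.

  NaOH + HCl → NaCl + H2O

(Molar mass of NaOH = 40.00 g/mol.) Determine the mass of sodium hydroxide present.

n(HCl) per titration = 0.02384 × 0.1713 = 4.084 × 10^-3 mol
n(NaOH) in each aliquot = 4.084 × 10^-3 mol (1:1 ratio)
n(NaOH) in the whole flask = 4.084 × 10^-3 × 200.0/25.00 = 0.03267 mol
mass of NaOH = 0.03267 × 40.00 = 1.307 g

1.307 g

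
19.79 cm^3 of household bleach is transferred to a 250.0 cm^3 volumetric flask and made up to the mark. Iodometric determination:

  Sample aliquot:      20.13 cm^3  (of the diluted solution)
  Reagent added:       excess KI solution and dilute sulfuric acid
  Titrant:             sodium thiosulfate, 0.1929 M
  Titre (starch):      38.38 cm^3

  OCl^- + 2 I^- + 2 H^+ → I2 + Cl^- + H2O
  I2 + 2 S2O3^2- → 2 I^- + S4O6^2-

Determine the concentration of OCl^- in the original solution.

n(S2O3^2-) = 0.03838 × 0.1929 = 7.404 × 10^-3 mol
n(I2) = n(S2O3^2-)/2 = 3.702 × 10^-3 mol
n(OCl^-) in the aliquot = 3.702 × 10^-3 mol (1:1 ratio)
[OCl^-]_dilute = 3.702 × 10^-3 / 0.02013 = 0.1839 mol/L
[OCl^-]_original = 0.1839 × 250.0/19.79 = 2.323 mol/L

2.323 M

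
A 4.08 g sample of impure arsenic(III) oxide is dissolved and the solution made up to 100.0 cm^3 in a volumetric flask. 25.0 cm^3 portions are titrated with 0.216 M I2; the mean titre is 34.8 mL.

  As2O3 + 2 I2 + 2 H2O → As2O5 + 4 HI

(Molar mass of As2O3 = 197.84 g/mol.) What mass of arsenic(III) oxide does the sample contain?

n(I2) per titration = 0.0348 × 0.216 = 7.52 × 10^-3 mol
From the 1:2 ratio, n(As2O3) in each aliquot = 1/2 × 7.52 × 10^-3 = 3.76 × 10^-3 mol
n(As2O3) in the whole flask = 3.76 × 10^-3 × 100.0/25.0 = 0.0150 mol
mass of As2O3 = 0.0150 × 197.84 = 2.97 g

2.97 g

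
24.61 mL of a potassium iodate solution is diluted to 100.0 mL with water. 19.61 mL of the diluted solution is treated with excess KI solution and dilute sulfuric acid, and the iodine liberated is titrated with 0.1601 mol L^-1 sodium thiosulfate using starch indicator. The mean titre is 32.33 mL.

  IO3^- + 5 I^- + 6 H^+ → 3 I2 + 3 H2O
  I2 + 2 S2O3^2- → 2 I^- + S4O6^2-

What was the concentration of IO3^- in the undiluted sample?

n(S2O3^2-) = 0.03233 × 0.1601 = 5.176 × 10^-3 mol
n(I2) = n(S2O3^2-)/2 = 2.588 × 10^-3 mol
From the 1:3 ratio, n(IO3^-) in the aliquot = 1/3 × 2.588 × 10^-3 = 8.627 × 10^-4 mol
[IO3^-]_dilute = 8.627 × 10^-4 / 0.01961 = 0.04399 mol/L
[IO3^-]_original = 0.04399 × 100.0/24.61 = 0.1788 mol/L

0.1788 mol/L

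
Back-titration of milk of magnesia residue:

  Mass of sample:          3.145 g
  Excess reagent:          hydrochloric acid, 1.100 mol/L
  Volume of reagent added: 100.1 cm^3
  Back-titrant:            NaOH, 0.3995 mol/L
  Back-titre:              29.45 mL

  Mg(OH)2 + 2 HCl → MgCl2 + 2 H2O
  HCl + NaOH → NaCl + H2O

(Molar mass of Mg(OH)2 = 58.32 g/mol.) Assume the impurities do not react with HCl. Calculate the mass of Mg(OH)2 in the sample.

n(HCl) added = 0.1001 × 1.100 = 0.1101 mol
n(NaOH) used in back-titration = 0.02945 × 0.3995 = 0.01177 mol
n(HCl) left over = 0.01177 mol (1:1 ratio)
n(HCl) consumed by analyte = 0.1101 − 0.01177 = 0.09834 mol
From the 1:2 ratio, n(Mg(OH)2) = 1/2 × 0.09834 = 0.04917 mol
mass of Mg(OH)2 = 0.04917 × 58.32 = 2.868 g

2.868 g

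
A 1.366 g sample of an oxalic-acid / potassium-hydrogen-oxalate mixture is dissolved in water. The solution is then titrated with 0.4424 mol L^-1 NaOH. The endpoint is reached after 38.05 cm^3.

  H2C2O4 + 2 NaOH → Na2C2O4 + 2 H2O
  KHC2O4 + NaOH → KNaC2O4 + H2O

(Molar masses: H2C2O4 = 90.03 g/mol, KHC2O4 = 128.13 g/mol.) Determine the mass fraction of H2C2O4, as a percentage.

31.36 %

n(NaOH) = 0.03805 × 0.4424 = 0.01683 mol
Let x = n(H2C2O4), y = n(KHC2O4).
Titrant: 2x + 1y = 0.01683;  mass: 90.03x + 128.13y = 1.366
Solving, x = 4.758 × 10^-3 mol, y = 7.318 × 10^-3 mol
mass of H2C2O4 = 4.758 × 10^-3 × 90.03 = 0.4283 g
% H2C2O4 = 0.4283 / 1.366 × 100 = 31.36 %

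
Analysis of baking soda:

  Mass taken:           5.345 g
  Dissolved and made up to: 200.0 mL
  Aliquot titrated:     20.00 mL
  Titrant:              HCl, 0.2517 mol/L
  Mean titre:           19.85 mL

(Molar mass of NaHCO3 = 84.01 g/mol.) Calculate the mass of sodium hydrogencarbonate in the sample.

NaHCO3 + HCl → NaCl + H2O + CO2
n(HCl) per titration = 0.01985 × 0.2517 = 4.996 × 10^-3 mol
n(NaHCO3) in each aliquot = 4.996 × 10^-3 mol (1:1 ratio)
n(NaHCO3) in the whole flask = 4.996 × 10^-3 × 200.0/20.00 = 0.04996 mol
mass of NaHCO3 = 0.04996 × 84.01 = 4.197 g

4.197 g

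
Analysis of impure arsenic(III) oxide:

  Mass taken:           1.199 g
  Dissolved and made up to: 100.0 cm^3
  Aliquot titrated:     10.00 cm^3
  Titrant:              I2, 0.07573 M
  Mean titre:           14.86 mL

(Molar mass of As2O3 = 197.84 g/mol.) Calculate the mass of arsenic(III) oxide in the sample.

1.113 g

As2O3 + 2 I2 + 2 H2O → As2O5 + 4 HI
n(I2) per titration = 0.01486 × 0.07573 = 1.125 × 10^-3 mol
From the 1:2 ratio, n(As2O3) in each aliquot = 1/2 × 1.125 × 10^-3 = 5.627 × 10^-4 mol
n(As2O3) in the whole flask = 5.627 × 10^-4 × 100.0/10.00 = 5.627 × 10^-3 mol
mass of As2O3 = 5.627 × 10^-3 × 197.84 = 1.113 g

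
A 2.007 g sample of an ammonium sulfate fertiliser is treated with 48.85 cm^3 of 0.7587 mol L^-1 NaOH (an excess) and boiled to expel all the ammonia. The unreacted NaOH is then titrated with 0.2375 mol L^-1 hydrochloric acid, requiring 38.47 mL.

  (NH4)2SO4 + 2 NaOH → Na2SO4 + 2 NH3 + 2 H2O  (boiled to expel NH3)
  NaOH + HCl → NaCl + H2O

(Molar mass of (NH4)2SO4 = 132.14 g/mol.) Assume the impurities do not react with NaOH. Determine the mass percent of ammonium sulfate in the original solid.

n(NaOH) added = 0.04885 × 0.7587 = 0.03706 mol
n(HCl) used in back-titration = 0.03847 × 0.2375 = 9.137 × 10^-3 mol
n(NaOH) left over = 9.137 × 10^-3 mol (1:1 ratio)
n(NaOH) consumed by analyte = 0.03706 − 9.137 × 10^-3 = 0.02793 mol
From the 1:2 ratio, n((NH4)2SO4) = 1/2 × 0.02793 = 0.01396 mol
mass of (NH4)2SO4 = 0.01396 × 132.14 = 1.845 g
% (NH4)2SO4 = 1.845 / 2.007 × 100 = 91.93 %

91.93 %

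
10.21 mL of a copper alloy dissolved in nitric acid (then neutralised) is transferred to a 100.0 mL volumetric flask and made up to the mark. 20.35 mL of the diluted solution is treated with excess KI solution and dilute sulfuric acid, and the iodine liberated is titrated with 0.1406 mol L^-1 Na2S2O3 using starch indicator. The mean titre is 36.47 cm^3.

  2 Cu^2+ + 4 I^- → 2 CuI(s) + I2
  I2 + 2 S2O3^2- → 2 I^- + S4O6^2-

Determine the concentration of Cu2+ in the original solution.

n(S2O3^2-) = 0.03647 × 0.1406 = 5.128 × 10^-3 mol
n(I2) = n(S2O3^2-)/2 = 2.564 × 10^-3 mol
From the 2:1 ratio, n(Cu2+) in the aliquot = 2/1 × 2.564 × 10^-3 = 5.128 × 10^-3 mol
[Cu2+]_dilute = 5.128 × 10^-3 / 0.02035 = 0.2520 mol/L
[Cu2+]_original = 0.2520 × 100.0/10.21 = 2.468 mol/L

2.468 mol/L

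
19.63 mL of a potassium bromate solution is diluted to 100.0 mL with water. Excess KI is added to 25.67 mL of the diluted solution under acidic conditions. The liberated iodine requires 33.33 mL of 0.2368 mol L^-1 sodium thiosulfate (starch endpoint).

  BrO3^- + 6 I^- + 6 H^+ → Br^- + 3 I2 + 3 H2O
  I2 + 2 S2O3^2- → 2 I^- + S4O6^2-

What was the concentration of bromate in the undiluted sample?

0.2610 mol/L

n(S2O3^2-) = 0.03333 × 0.2368 = 7.893 × 10^-3 mol
n(I2) = n(S2O3^2-)/2 = 3.946 × 10^-3 mol
From the 1:3 ratio, n(BrO3^-) in the aliquot = 1/3 × 3.946 × 10^-3 = 1.315 × 10^-3 mol
[BrO3^-]_dilute = 1.315 × 10^-3 / 0.02567 = 0.05124 mol/L
[BrO3^-]_original = 0.05124 × 100.0/19.63 = 0.2610 mol/L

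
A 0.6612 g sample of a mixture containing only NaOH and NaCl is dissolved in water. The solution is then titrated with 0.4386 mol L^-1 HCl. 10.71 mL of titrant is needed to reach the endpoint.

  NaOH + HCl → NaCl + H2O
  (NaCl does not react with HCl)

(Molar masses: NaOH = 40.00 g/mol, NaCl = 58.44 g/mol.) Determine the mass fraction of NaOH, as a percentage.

28.42 %

n(HCl) = 0.01071 × 0.4386 = 4.697 × 10^-3 mol
Let x = n(NaOH), y = n(NaCl).
Titrant: 1x = 4.697 × 10^-3;  mass: 40.00x + 58.44y = 0.6612
Solving, x = 4.697 × 10^-3 mol, y = 8.099 × 10^-3 mol
mass of NaOH = 4.697 × 10^-3 × 40.00 = 0.1879 g
% NaOH = 0.1879 / 0.6612 × 100 = 28.42 %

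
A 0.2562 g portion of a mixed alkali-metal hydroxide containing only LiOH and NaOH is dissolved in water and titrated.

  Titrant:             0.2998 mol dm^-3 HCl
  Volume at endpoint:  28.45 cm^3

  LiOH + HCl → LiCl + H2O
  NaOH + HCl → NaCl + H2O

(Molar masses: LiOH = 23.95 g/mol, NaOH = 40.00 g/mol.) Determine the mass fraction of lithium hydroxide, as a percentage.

n(HCl) = 0.02845 × 0.2998 = 8.529 × 10^-3 mol
Let x = n(LiOH), y = n(NaOH).
Titrant: 1x + 1y = 8.529 × 10^-3;  mass: 23.95x + 40.00y = 0.2562
Solving, x = 5.294 × 10^-3 mol, y = 3.235 × 10^-3 mol
mass of LiOH = 5.294 × 10^-3 × 23.95 = 0.1268 g
% LiOH = 0.1268 / 0.2562 × 100 = 49.49 %

49.49 %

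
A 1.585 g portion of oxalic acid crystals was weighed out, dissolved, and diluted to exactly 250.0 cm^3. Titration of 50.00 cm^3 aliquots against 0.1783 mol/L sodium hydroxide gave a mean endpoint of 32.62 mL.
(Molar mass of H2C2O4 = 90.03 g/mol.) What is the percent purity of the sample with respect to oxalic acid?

H2C2O4 + 2 NaOH → Na2C2O4 + 2 H2O
n(NaOH) per titration = 0.03262 × 0.1783 = 5.816 × 10^-3 mol
From the 1:2 ratio, n(H2C2O4) in each aliquot = 1/2 × 5.816 × 10^-3 = 2.908 × 10^-3 mol
n(H2C2O4) in the whole flask = 2.908 × 10^-3 × 250.0/50.00 = 0.01454 mol
mass of H2C2O4 = 0.01454 × 90.03 = 1.309 g
% H2C2O4 = 1.309 / 1.585 × 100 = 82.59 %

82.59 %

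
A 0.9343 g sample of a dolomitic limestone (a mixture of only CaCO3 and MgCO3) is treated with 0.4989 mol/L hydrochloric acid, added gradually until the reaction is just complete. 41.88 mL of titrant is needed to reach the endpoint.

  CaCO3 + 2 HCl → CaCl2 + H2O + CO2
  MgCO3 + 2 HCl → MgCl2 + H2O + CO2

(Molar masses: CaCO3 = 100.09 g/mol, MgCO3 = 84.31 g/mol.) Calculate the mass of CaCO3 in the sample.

0.3394 g

n(HCl) = 0.04188 × 0.4989 = 0.02089 mol
Let x = n(CaCO3), y = n(MgCO3).
Titrant: 2x + 2y = 0.02089;  mass: 100.09x + 84.31y = 0.9343
Solving, x = 3.391 × 10^-3 mol, y = 7.056 × 10^-3 mol
mass of CaCO3 = 3.391 × 10^-3 × 100.09 = 0.3394 g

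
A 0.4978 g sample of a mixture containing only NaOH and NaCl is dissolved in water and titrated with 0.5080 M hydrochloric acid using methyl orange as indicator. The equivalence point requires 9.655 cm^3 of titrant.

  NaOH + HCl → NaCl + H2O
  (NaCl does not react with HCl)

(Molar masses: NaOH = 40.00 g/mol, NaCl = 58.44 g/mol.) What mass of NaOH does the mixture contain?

0.1962 g

n(HCl) = 0.009655 × 0.5080 = 4.905 × 10^-3 mol
Let x = n(NaOH), y = n(NaCl).
Titrant: 1x = 4.905 × 10^-3;  mass: 40.00x + 58.44y = 0.4978
Solving, x = 4.905 × 10^-3 mol, y = 5.161 × 10^-3 mol
mass of NaOH = 4.905 × 10^-3 × 40.00 = 0.1962 g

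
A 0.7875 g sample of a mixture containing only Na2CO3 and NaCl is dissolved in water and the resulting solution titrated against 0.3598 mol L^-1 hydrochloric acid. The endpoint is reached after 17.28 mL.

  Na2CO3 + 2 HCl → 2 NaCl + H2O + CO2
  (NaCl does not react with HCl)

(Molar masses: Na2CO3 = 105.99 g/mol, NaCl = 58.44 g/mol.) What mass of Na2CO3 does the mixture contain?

n(HCl) = 0.01728 × 0.3598 = 6.217 × 10^-3 mol
Let x = n(Na2CO3), y = n(NaCl).
Titrant: 2x = 6.217 × 10^-3;  mass: 105.99x + 58.44y = 0.7875
Solving, x = 3.109 × 10^-3 mol, y = 7.837 × 10^-3 mol
mass of Na2CO3 = 3.109 × 10^-3 × 105.99 = 0.3295 g

0.3295 g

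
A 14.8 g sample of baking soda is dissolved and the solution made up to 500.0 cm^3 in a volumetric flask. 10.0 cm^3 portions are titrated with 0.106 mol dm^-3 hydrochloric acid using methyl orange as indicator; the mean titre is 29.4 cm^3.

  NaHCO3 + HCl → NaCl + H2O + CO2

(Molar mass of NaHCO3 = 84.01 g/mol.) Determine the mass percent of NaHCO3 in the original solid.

n(HCl) per titration = 0.0294 × 0.106 = 3.12 × 10^-3 mol
n(NaHCO3) in each aliquot = 3.12 × 10^-3 mol (1:1 ratio)
n(NaHCO3) in the whole flask = 3.12 × 10^-3 × 500.0/10.0 = 0.156 mol
mass of NaHCO3 = 0.156 × 84.01 = 13.1 g
% NaHCO3 = 13.1 / 14.8 × 100 = 88.4 %

88.4 %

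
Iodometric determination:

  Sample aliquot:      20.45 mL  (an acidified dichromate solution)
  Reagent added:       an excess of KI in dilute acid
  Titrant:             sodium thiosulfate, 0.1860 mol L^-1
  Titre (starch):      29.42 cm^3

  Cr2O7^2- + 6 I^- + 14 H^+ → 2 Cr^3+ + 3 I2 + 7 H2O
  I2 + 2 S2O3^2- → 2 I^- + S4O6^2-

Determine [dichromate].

n(S2O3^2-) = 0.02942 × 0.1860 = 5.472 × 10^-3 mol
n(I2) = n(S2O3^2-)/2 = 2.736 × 10^-3 mol
From the 1:3 ratio, n(Cr2O7^2-) in the aliquot = 1/3 × 2.736 × 10^-3 = 9.120 × 10^-4 mol
[Cr2O7^2-] = 9.120 × 10^-4 / 0.02045 = 0.04460 mol/L

0.04460 mol/L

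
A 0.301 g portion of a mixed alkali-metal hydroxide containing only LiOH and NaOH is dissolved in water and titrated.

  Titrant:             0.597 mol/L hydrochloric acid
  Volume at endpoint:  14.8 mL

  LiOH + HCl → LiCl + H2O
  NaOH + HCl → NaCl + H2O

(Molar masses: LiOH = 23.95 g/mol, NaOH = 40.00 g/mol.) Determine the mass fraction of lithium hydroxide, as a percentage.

26.0 %

n(HCl) = 0.0148 × 0.597 = 8.84 × 10^-3 mol
Let x = n(LiOH), y = n(NaOH).
Titrant: 1x + 1y = 8.84 × 10^-3;  mass: 23.95x + 40.00y = 0.301
Solving, x = 3.27 × 10^-3 mol, y = 5.57 × 10^-3 mol
mass of LiOH = 3.27 × 10^-3 × 23.95 = 0.0782 g
% LiOH = 0.0782 / 0.301 × 100 = 26.0 %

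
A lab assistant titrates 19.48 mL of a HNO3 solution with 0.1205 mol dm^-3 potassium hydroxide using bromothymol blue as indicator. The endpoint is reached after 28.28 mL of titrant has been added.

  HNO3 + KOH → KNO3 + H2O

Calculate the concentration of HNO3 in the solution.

0.1749 mol/L

n(KOH) = 0.02828 L × 0.1205 mol/L = 3.408 × 10^-3 mol
n(HNO3) = 3.408 × 10^-3 mol (1:1 mole ratio)
[HNO3] = 3.408 × 10^-3 mol / 0.01948 L = 0.1749 mol/L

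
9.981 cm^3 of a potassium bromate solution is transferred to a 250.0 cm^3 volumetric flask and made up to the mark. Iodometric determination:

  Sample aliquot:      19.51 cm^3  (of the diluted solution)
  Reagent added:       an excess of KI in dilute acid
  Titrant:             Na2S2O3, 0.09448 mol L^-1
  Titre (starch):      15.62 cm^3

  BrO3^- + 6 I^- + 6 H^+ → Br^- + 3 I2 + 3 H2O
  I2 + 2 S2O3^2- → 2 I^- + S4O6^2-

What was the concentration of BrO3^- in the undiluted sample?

0.3158 mol/L

n(S2O3^2-) = 0.01562 × 0.09448 = 1.476 × 10^-3 mol
n(I2) = n(S2O3^2-)/2 = 7.379 × 10^-4 mol
From the 1:3 ratio, n(BrO3^-) in the aliquot = 1/3 × 7.379 × 10^-4 = 2.460 × 10^-4 mol
[BrO3^-]_dilute = 2.460 × 10^-4 / 0.01951 = 0.01261 mol/L
[BrO3^-]_original = 0.01261 × 250.0/9.981 = 0.3158 mol/L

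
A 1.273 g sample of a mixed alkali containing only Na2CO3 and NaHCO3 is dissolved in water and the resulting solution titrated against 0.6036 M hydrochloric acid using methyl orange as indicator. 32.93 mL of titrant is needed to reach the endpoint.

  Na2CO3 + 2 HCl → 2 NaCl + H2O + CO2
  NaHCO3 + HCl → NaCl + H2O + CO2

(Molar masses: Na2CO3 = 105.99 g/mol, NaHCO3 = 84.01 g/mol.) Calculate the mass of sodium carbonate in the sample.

n(HCl) = 0.03293 × 0.6036 = 0.01988 mol
Let x = n(Na2CO3), y = n(NaHCO3).
Titrant: 2x + 1y = 0.01988;  mass: 105.99x + 84.01y = 1.273
Solving, x = 6.397 × 10^-3 mol, y = 7.082 × 10^-3 mol
mass of Na2CO3 = 6.397 × 10^-3 × 105.99 = 0.6781 g

0.6781 g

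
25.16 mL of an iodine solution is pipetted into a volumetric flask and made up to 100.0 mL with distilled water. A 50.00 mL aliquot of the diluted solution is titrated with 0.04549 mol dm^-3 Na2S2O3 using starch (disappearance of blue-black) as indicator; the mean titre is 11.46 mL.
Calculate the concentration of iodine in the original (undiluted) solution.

I2 + 2 S2O3^2- → 2 I^- + S4O6^2-
n(Na2S2O3) = 0.01146 × 0.04549 = 5.213 × 10^-4 mol
From the 1:2 ratio, n(I2) in the aliquot = 1/2 × 5.213 × 10^-4 = 2.607 × 10^-4 mol
[I2]_dilute = 2.607 × 10^-4 / 0.05000 = 0.005213 mol/L
Dilution factor = 100.0 / 25.16 = 3.975
[I2]_stock = 0.005213 × 3.975 = 0.02072 mol/L

0.02072 mol/L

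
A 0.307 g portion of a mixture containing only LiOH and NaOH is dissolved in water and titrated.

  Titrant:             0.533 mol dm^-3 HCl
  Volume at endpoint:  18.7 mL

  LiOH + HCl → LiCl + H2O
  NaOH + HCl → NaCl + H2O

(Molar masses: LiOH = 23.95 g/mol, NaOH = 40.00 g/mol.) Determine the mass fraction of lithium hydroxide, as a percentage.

n(HCl) = 0.0187 × 0.533 = 9.97 × 10^-3 mol
Let x = n(LiOH), y = n(NaOH).
Titrant: 1x + 1y = 9.97 × 10^-3;  mass: 23.95x + 40.00y = 0.307
Solving, x = 5.71 × 10^-3 mol, y = 4.25 × 10^-3 mol
mass of LiOH = 5.71 × 10^-3 × 23.95 = 0.137 g
% LiOH = 0.137 / 0.307 × 100 = 44.6 %

44.6 %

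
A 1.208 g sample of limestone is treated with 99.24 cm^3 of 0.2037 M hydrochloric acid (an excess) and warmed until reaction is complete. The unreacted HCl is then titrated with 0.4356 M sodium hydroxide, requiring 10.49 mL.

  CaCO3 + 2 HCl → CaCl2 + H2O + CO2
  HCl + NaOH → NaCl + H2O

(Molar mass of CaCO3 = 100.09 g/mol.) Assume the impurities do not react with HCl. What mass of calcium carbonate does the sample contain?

0.7830 g

n(HCl) added = 0.09924 × 0.2037 = 0.02022 mol
n(NaOH) used in back-titration = 0.01049 × 0.4356 = 4.569 × 10^-3 mol
n(HCl) left over = 4.569 × 10^-3 mol (1:1 ratio)
n(HCl) consumed by analyte = 0.02022 − 4.569 × 10^-3 = 0.01565 mol
From the 1:2 ratio, n(CaCO3) = 1/2 × 0.01565 = 7.823 × 10^-3 mol
mass of CaCO3 = 7.823 × 10^-3 × 100.09 = 0.7830 g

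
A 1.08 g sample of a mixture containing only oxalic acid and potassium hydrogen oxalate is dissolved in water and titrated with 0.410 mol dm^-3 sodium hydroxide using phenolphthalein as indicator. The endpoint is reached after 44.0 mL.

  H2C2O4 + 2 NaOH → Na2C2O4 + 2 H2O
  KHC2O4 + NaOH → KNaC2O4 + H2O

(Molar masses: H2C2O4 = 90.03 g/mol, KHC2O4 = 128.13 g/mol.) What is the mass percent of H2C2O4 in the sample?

n(NaOH) = 0.0440 × 0.410 = 0.0180 mol
Let x = n(H2C2O4), y = n(KHC2O4).
Titrant: 2x + 1y = 0.0180;  mass: 90.03x + 128.13y = 1.08
Solving, x = 7.41 × 10^-3 mol, y = 3.22 × 10^-3 mol
mass of H2C2O4 = 7.41 × 10^-3 × 90.03 = 0.667 g
% H2C2O4 = 0.667 / 1.08 × 100 = 61.8 %

61.8 %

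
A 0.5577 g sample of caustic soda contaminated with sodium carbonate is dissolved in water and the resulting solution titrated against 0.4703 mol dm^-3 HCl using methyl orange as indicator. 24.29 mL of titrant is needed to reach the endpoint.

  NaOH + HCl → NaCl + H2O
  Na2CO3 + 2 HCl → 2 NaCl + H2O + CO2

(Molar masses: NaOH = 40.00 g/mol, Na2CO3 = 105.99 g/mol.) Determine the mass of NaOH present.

n(HCl) = 0.02429 × 0.4703 = 0.01142 mol
Let x = n(NaOH), y = n(Na2CO3).
Titrant: 1x + 2y = 0.01142;  mass: 40.00x + 105.99y = 0.5577
Solving, x = 3.670 × 10^-3 mol, y = 3.877 × 10^-3 mol
mass of NaOH = 3.670 × 10^-3 × 40.00 = 0.1468 g

0.1468 g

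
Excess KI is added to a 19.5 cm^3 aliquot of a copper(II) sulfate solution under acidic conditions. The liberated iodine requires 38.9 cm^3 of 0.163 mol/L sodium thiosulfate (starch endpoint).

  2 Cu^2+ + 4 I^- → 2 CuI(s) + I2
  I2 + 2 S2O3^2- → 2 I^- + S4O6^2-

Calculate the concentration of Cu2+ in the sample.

0.325 mol/L

n(S2O3^2-) = 0.0389 × 0.163 = 6.34 × 10^-3 mol
n(I2) = n(S2O3^2-)/2 = 3.17 × 10^-3 mol
From the 2:1 ratio, n(Cu2+) in the aliquot = 2/1 × 3.17 × 10^-3 = 6.34 × 10^-3 mol
[Cu2+] = 6.34 × 10^-3 / 0.0195 = 0.325 mol/L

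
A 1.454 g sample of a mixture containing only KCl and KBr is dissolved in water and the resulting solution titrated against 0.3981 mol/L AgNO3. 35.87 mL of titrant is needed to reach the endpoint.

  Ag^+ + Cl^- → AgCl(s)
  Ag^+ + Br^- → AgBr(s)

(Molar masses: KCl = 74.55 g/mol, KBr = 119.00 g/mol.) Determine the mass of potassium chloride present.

n(AgNO3) = 0.03587 × 0.3981 = 0.01428 mol
Let x = n(KCl), y = n(KBr).
Titrant: 1x + 1y = 0.01428;  mass: 74.55x + 119.00y = 1.454
Solving, x = 5.519 × 10^-3 mol, y = 8.761 × 10^-3 mol
mass of KCl = 5.519 × 10^-3 × 74.55 = 0.4114 g

0.4114 g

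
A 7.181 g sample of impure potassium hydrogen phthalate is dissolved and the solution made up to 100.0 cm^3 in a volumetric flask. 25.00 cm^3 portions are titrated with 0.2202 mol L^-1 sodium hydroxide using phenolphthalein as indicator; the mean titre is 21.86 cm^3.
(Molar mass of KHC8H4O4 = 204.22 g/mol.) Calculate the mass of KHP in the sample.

3.932 g

KHC8H4O4 + NaOH → KNaC8H4O4 + H2O
n(NaOH) per titration = 0.02186 × 0.2202 = 4.814 × 10^-3 mol
n(KHC8H4O4) in each aliquot = 4.814 × 10^-3 mol (1:1 ratio)
n(KHC8H4O4) in the whole flask = 4.814 × 10^-3 × 100.0/25.00 = 0.01925 mol
mass of KHC8H4O4 = 0.01925 × 204.22 = 3.932 g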